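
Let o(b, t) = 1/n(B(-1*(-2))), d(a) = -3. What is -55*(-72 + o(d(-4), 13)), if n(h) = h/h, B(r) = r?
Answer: 3905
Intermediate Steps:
n(h) = 1
o(b, t) = 1 (o(b, t) = 1/1 = 1)
-55*(-72 + o(d(-4), 13)) = -55*(-72 + 1) = -55*(-71) = 3905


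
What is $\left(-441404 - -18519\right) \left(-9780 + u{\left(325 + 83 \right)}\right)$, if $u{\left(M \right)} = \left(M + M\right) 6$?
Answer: $2065370340$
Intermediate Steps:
$u{\left(M \right)} = 12 M$ ($u{\left(M \right)} = 2 M 6 = 12 M$)
$\left(-441404 - -18519\right) \left(-9780 + u{\left(325 + 83 \right)}\right) = \left(-441404 - -18519\right) \left(-9780 + 12 \left(325 + 83\right)\right) = \left(-441404 + \left(18696 - 177\right)\right) \left(-9780 + 12 \cdot 408\right) = \left(-441404 + 18519\right) \left(-9780 + 4896\right) = \left(-422885\right) \left(-4884\right) = 2065370340$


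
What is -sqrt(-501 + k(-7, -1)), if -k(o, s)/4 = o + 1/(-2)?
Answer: -I*sqrt(471) ≈ -21.703*I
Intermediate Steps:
k(o, s) = 2 - 4*o (k(o, s) = -4*(o + 1/(-2)) = -4*(o - 1/2) = -4*(-1/2 + o) = 2 - 4*o)
-sqrt(-501 + k(-7, -1)) = -sqrt(-501 + (2 - 4*(-7))) = -sqrt(-501 + (2 + 28)) = -sqrt(-501 + 30) = -sqrt(-471) = -I*sqrt(471)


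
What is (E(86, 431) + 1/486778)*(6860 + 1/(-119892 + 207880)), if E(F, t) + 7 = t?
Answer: 124578863115408513/42830622664 ≈ 2.9086e+6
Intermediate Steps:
E(F, t) = -7 + t
(E(86, 431) + 1/486778)*(6860 + 1/(-119892 + 207880)) = ((-7 + 431) + 1/486778)*(6860 + 1/(-119892 + 207880)) = (424 + 1/486778)*(6860 + 1/87988) = 206393873*(6860 + 1/87988)/486778 = (206393873/486778)*(603597681/87988) = 124578863115408513/42830622664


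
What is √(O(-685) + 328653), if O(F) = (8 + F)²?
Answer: √786982 ≈ 887.12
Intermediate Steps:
√(O(-685) + 328653) = √((8 - 685)² + 328653) = √((-677)² + 328653) = √(458329 + 328653) = √786982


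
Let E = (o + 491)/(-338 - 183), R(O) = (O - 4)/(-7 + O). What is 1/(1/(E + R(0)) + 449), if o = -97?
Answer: 674/298979 ≈ 0.0022543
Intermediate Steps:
R(O) = (-4 + O)/(-7 + O)
E = -394/521 (E = (-97 + 491)/(-338 - 183) = 394/(-521) = 394*(-1/521) = -394/521 ≈ -0.75624)
1/(1/(E + R(0)) + 449) = 1/(1/(-394/521 + (-4 + 0)/(-7 + 0)) + 449) = 1/(1/(-394/521 - 4/(-7)) + 449) = 1/(1/(-394/521 - 1/7*(-4)) + 449) = 1/(1/(-394/521 + 4/7) + 449) = 1/(1/(-674/3647) + 449) = 1/(-3647/674 + 449) = 1/(298979/674) = 674/298979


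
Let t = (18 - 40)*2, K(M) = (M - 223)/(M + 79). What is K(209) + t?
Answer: -6343/144 ≈ -44.049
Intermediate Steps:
K(M) = (-223 + M)/(79 + M)
t = -44 (t = -22*2 = -44)
K(209) + t = (-223 + 209)/(79 + 209) - 44 = -14/288 - 44 = (1/288)*(-14) - 44 = -7/144 - 44 = -6343/144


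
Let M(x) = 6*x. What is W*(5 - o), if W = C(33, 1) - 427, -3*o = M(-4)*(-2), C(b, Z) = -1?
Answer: -8988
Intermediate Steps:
o = -16 (o = -6*(-4)*(-2)/3 = -(-8)*(-2) = -⅓*48 = -16)
W = -428 (W = -1 - 427 = -428)
W*(5 - o) = -428*(5 - 1*(-16)) = -428*(5 + 16) = -428*21 = -8988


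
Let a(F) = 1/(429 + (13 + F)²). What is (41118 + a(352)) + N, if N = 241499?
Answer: 37772892519/133654 ≈ 2.8262e+5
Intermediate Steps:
(41118 + a(352)) + N = (41118 + 1/(429 + (13 + 352)²)) + 241499 = (41118 + 1/(429 + 365²)) + 241499 = (41118 + 1/(429 + 133225)) + 241499 = (41118 + 1/133654) + 241499 = 5495585173/133654 + 241499 = 37772892519/133654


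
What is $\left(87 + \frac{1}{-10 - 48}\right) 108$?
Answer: $\frac{272430}{29} \approx 9394.1$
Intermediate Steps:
$\left(87 + \frac{1}{-10 - 48}\right) 108 = \left(87 + \frac{1}{-58}\right) 108 = \left(87 - \frac{1}{58}\right) 108 = \frac{5045}{58} \cdot 108 = \frac{272430}{29}$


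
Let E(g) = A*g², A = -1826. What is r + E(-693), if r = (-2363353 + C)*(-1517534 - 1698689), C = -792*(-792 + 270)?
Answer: 6270529563493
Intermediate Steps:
C = 413424 (C = -792*(-522) = 413424)
E(g) = -1826*g²
r = 6271406498167 (r = (-2363353 + 413424)*(-1517534 - 1698689) = -1949929*(-3216223) = 6271406498167)
r + E(-693) = 6271406498167 - 1826*(-693)² = 6271406498167 - 1826*480249 = 6271406498167 - 876934674 = 6270529563493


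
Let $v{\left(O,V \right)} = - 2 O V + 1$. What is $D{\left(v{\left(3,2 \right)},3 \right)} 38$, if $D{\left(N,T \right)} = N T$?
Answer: $-1254$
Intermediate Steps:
$v{\left(O,V \right)} = 1 - 2 O V$ ($v{\left(O,V \right)} = - 2 O V + 1 = 1 - 2 O V$)
$D{\left(v{\left(3,2 \right)},3 \right)} 38 = \left(1 - 6 \cdot 2\right) 3 \cdot 38 = \left(1 - 12\right) 3 \cdot 38 = \left(-11\right) 3 \cdot 38 = \left(-33\right) 38 = -1254$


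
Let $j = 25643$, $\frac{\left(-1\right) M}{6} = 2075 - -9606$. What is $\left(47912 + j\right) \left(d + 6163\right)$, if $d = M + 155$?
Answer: $-4690455240$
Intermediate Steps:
$M = -70086$ ($M = - 6 \left(2075 - -9606\right) = - 6 \left(2075 + 9606\right) = \left(-6\right) 11681 = -70086$)
$d = -69931$ ($d = -70086 + 155 = -69931$)
$\left(47912 + j\right) \left(d + 6163\right) = \left(47912 + 25643\right) \left(-69931 + 6163\right) = 73555 \left(-63768\right) = -4690455240$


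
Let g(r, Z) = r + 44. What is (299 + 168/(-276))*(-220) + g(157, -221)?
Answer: -1505237/23 ≈ -65445.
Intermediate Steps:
g(r, Z) = 44 + r
(299 + 168/(-276))*(-220) + g(157, -221) = (299 + 168/(-276))*(-220) + (44 + 157) = (299 + 168*(-1/276))*(-220) + 201 = (299 - 14/23)*(-220) + 201 = (6863/23)*(-220) + 201 = -1509860/23 + 201 = -1505237/23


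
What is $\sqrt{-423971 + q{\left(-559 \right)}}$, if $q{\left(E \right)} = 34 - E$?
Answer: $3 i \sqrt{47042} \approx 650.67 i$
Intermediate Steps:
$\sqrt{-423971 + q{\left(-559 \right)}} = \sqrt{-423971 + \left(34 - -559\right)} = \sqrt{-423971 + \left(34 + 559\right)} = \sqrt{-423971 + 593} = \sqrt{-423378} = 3 i \sqrt{47042}$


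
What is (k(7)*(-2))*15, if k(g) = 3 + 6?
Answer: -270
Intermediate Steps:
k(g) = 9
(k(7)*(-2))*15 = (9*(-2))*15 = -18*15 = -270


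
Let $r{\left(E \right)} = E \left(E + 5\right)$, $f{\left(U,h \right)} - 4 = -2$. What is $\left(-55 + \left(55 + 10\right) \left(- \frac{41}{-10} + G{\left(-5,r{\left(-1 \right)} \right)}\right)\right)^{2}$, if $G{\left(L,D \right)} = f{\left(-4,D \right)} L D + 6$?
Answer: $\frac{40998409}{4} \approx 1.025 \cdot 10^{7}$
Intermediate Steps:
$f{\left(U,h \right)} = 2$ ($f{\left(U,h \right)} = 4 - 2 = 2$)
$r{\left(E \right)} = E \left(5 + E\right)$
$G{\left(L,D \right)} = 6 + 2 D L$ ($G{\left(L,D \right)} = 2 L D + 6 = 2 D L + 6 = 6 + 2 D L$)
$\left(-55 + \left(55 + 10\right) \left(- \frac{41}{-10} + G{\left(-5,r{\left(-1 \right)} \right)}\right)\right)^{2} = \left(-55 + \left(55 + 10\right) \left(- \frac{41}{-10} + \left(6 + 2 \left(- (5 - 1)\right) \left(-5\right)\right)\right)\right)^{2} = \left(-55 + 65 \left(\left(-41\right) \left(- \frac{1}{10}\right) + \left(6 + 2 \left(\left(-1\right) 4\right) \left(-5\right)\right)\right)\right)^{2} = \left(-55 + 65 \left(\frac{41}{10} + \left(6 + 2 \left(-4\right) \left(-5\right)\right)\right)\right)^{2} = \left(-55 + 65 \left(\frac{41}{10} + \left(6 + 40\right)\right)\right)^{2} = \left(-55 + 65 \left(\frac{41}{10} + 46\right)\right)^{2} = \left(-55 + 65 \cdot \frac{501}{10}\right)^{2} = \left(-55 + \frac{6513}{2}\right)^{2} = \left(\frac{6403}{2}\right)^{2} = \frac{40998409}{4}$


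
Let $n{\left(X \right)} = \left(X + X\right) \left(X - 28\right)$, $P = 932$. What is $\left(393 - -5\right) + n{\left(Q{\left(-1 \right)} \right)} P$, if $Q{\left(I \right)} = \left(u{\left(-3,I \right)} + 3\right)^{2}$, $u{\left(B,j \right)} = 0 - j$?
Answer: $-357490$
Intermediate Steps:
$u{\left(B,j \right)} = - j$
$Q{\left(I \right)} = \left(3 - I\right)^{2}$ ($Q{\left(I \right)} = \left(- I + 3\right)^{2} = \left(3 - I\right)^{2}$)
$n{\left(X \right)} = 2 X \left(-28 + X\right)$
$\left(393 - -5\right) + n{\left(Q{\left(-1 \right)} \right)} P = \left(393 - -5\right) + 2 \left(-3 - 1\right)^{2} \left(-28 + \left(-3 - 1\right)^{2}\right) 932 = \left(393 + 5\right) + 2 \left(-4\right)^{2} \left(-28 + \left(-4\right)^{2}\right) 932 = 398 + 2 \cdot 16 \left(-28 + 16\right) 932 = 398 + 2 \cdot 16 \left(-12\right) 932 = 398 - 357888 = -357490$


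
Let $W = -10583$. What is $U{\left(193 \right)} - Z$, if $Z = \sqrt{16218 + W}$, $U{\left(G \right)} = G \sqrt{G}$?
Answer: $- 7 \sqrt{115} + 193 \sqrt{193} \approx 2606.2$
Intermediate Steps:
$U{\left(G \right)} = G^{\frac{3}{2}}$
$Z = 7 \sqrt{115}$ ($Z = \sqrt{16218 - 10583} = \sqrt{5635} = 7 \sqrt{115} \approx 75.067$)
$U{\left(193 \right)} - Z = 193^{\frac{3}{2}} - 7 \sqrt{115} = 193 \sqrt{193} - 7 \sqrt{115} = - 7 \sqrt{115} + 193 \sqrt{193}$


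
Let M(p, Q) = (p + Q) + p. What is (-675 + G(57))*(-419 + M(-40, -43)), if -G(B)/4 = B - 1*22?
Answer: 441730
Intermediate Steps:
M(p, Q) = Q + 2*p (M(p, Q) = (Q + p) + p = Q + 2*p)
G(B) = 88 - 4*B (G(B) = -4*(B - 1*22) = -4*(B - 22) = -4*(-22 + B) = 88 - 4*B)
(-675 + G(57))*(-419 + M(-40, -43)) = (-675 + (88 - 4*57))*(-419 + (-43 + 2*(-40))) = (-675 + (88 - 228))*(-419 + (-43 - 80)) = (-675 - 140)*(-419 - 123) = -815*(-542) = 441730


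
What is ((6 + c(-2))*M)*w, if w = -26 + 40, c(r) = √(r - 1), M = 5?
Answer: 420 + 70*I*√3 ≈ 420.0 + 121.24*I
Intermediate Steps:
c(r) = √(-1 + r)
w = 14
((6 + c(-2))*M)*w = ((6 + √(-1 - 2))*5)*14 = ((6 + √(-3))*5)*14 = ((6 + I*√3)*5)*14 = (30 + 5*I*√3)*14 = 420 + 70*I*√3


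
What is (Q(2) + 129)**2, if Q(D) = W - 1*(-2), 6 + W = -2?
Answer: 15129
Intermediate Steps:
W = -8 (W = -6 - 2 = -8)
Q(D) = -6 (Q(D) = -8 - 1*(-2) = -8 + 2 = -6)
(Q(2) + 129)**2 = (-6 + 129)**2 = 123**2 = 15129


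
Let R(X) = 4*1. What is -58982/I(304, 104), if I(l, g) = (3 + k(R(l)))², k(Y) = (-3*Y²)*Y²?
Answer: -58982/585225 ≈ -0.10079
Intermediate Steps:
R(X) = 4
k(Y) = -3*Y⁴
I(l, g) = 585225 (I(l, g) = (3 - 3*4⁴)² = (3 - 3*256)² = (3 - 768)² = (-765)² = 585225)
-58982/I(304, 104) = -58982/585225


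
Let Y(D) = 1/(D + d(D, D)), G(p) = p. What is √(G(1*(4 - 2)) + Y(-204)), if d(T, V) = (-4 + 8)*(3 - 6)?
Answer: √2586/36 ≈ 1.4126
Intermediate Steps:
d(T, V) = -12 (d(T, V) = 4*(-3) = -12)
Y(D) = 1/(-12 + D) (Y(D) = 1/(D - 12) = 1/(-12 + D))
√(G(1*(4 - 2)) + Y(-204)) = √(1*(4 - 2) + 1/(-12 - 204)) = √(1*2 + 1/(-216)) = √(2 - 1/216) = √(431/216) = √2586/36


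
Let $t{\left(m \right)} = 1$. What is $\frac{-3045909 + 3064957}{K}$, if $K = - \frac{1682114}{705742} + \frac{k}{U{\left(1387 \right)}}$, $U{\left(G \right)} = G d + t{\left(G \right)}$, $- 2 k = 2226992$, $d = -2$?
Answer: $\frac{18638682918584}{390588195955} \approx 47.72$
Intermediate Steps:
$k = -1113496$ ($k = \left(- \frac{1}{2}\right) 2226992 = -1113496$)
$U{\left(G \right)} = 1 - 2 G$ ($U{\left(G \right)} = G \left(-2\right) + 1 = - 2 G + 1 = 1 - 2 G$)
$K = \frac{390588195955}{978511283}$ ($K = - \frac{1682114}{705742} - \frac{1113496}{1 - 2774} = \left(-1682114\right) \frac{1}{705742} - \frac{1113496}{1 - 2774} = - \frac{841057}{352871} - \frac{1113496}{-2773} = - \frac{841057}{352871} - - \frac{1113496}{2773} = - \frac{841057}{352871} + \frac{1113496}{2773} = \frac{390588195955}{978511283} \approx 399.17$)
$\frac{-3045909 + 3064957}{K} = \frac{-3045909 + 3064957}{\frac{390588195955}{978511283}} = 19048 \cdot \frac{978511283}{390588195955} = \frac{18638682918584}{390588195955}$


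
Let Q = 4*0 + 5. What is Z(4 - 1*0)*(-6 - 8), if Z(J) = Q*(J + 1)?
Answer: -350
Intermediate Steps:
Q = 5 (Q = 0 + 5 = 5)
Z(J) = 5 + 5*J (Z(J) = 5*(J + 1) = 5*(1 + J) = 5 + 5*J)
Z(4 - 1*0)*(-6 - 8) = (5 + 5*(4 - 1*0))*(-6 - 8) = (5 + 5*(4 + 0))*(-14) = (5 + 5*4)*(-14) = (5 + 20)*(-14) = 25*(-14) = -350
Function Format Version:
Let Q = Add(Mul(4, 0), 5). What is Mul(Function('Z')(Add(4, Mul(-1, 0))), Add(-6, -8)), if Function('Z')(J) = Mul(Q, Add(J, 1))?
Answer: -350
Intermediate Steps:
Q = 5 (Q = Add(0, 5) = 5)
Function('Z')(J) = Add(5, Mul(5, J)) (Function('Z')(J) = Mul(5, Add(J, 1)) = Mul(5, Add(1, J)) = Add(5, Mul(5, J)))
Mul(Function('Z')(Add(4, Mul(-1, 0))), Add(-6, -8)) = Mul(Add(5, Mul(5, Add(4, Mul(-1, 0)))), Add(-6, -8)) = Mul(Add(5, Mul(5, Add(4, 0))), -14) = Mul(Add(5, Mul(5, 4)), -14) = Mul(Add(5, 20), -14) = Mul(25, -14) = -350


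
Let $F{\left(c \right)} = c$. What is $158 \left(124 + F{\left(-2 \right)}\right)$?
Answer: $19276$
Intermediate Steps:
$158 \left(124 + F{\left(-2 \right)}\right) = 158 \left(124 - 2\right) = 158 \cdot 122 = 19276$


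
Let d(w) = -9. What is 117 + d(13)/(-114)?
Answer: 4449/38 ≈ 117.08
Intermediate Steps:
117 + d(13)/(-114) = 117 - 9/(-114) = 117 - 9*(-1/114) = 117 + 3/38 = 4449/38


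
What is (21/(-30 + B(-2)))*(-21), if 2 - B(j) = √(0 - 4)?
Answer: 3087/197 - 441*I/394 ≈ 15.67 - 1.1193*I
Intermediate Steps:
B(j) = 2 - 2*I (B(j) = 2 - √(0 - 4) = 2 - √(-4) = 2 - 2*I)
(21/(-30 + B(-2)))*(-21) = (21/(-30 + (2 - 2*I)))*(-21) = (21/(-28 - 2*I))*(-21) = (21*((-28 + 2*I)/788))*(-21) = (21*(-28 + 2*I)/788)*(-21) = -441*(-28 + 2*I)/788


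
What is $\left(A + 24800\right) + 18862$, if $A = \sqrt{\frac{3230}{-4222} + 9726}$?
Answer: $43662 + \frac{7 \sqrt{884464669}}{2111} \approx 43761.0$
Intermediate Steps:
$A = \frac{7 \sqrt{884464669}}{2111}$ ($A = \sqrt{3230 \left(- \frac{1}{4222}\right) + 9726} = \sqrt{- \frac{1615}{2111} + 9726} = \sqrt{\frac{20529971}{2111}} = \frac{7 \sqrt{884464669}}{2111} \approx 98.617$)
$\left(A + 24800\right) + 18862 = \left(\frac{7 \sqrt{884464669}}{2111} + 24800\right) + 18862 = \left(24800 + \frac{7 \sqrt{884464669}}{2111}\right) + 18862 = 43662 + \frac{7 \sqrt{884464669}}{2111}$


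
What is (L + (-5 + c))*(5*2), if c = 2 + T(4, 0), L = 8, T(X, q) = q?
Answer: 50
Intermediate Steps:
c = 2 (c = 2 + 0 = 2)
(L + (-5 + c))*(5*2) = (8 + (-5 + 2))*(5*2) = (8 - 3)*10 = 5*10 = 50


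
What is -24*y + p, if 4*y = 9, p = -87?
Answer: -141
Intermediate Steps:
y = 9/4 (y = (¼)*9 = 9/4 ≈ 2.2500)
-24*y + p = -24*9/4 - 87 = -54 - 87 = -141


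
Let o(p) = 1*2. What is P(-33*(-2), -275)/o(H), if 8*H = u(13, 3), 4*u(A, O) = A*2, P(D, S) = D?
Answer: 33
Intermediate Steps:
u(A, O) = A/2 (u(A, O) = (A*2)/4 = (2*A)/4 = A/2)
H = 13/16 (H = ((½)*13)/8 = (⅛)*(13/2) = 13/16 ≈ 0.81250)
o(p) = 2
P(-33*(-2), -275)/o(H) = -33*(-2)/2 = 66*(½) = 33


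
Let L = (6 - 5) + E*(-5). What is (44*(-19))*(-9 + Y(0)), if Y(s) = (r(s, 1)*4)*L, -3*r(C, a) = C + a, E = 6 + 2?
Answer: -35948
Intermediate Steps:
E = 8
r(C, a) = -C/3 - a/3 (r(C, a) = -(C + a)/3 = -C/3 - a/3)
L = -39 (L = (6 - 5) + 8*(-5) = 1 - 40 = -39)
Y(s) = 52 + 52*s (Y(s) = ((-s/3 - ⅓*1)*4)*(-39) = ((-s/3 - ⅓)*4)*(-39) = ((-⅓ - s/3)*4)*(-39) = (-4/3 - 4*s/3)*(-39) = 52 + 52*s)
(44*(-19))*(-9 + Y(0)) = (44*(-19))*(-9 + (52 + 52*0)) = -836*(-9 + (52 + 0)) = -836*(-9 + 52) = -836*43 = -35948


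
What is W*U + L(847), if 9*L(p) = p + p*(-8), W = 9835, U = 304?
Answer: 26902631/9 ≈ 2.9892e+6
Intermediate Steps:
L(p) = -7*p/9 (L(p) = (p + p*(-8))/9 = (p - 8*p)/9 = (-7*p)/9 = -7*p/9)
W*U + L(847) = 9835*304 - 7/9*847 = 2989840 - 5929/9 = 26902631/9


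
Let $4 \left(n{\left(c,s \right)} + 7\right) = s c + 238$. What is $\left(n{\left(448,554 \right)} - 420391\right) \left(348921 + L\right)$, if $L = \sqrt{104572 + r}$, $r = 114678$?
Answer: $- \frac{250030159101}{2} - \frac{3582905 \sqrt{8770}}{2} \approx -1.2518 \cdot 10^{11}$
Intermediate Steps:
$n{\left(c,s \right)} = \frac{105}{2} + \frac{c s}{4}$ ($n{\left(c,s \right)} = -7 + \frac{s c + 238}{4} = -7 + \frac{c s + 238}{4} = -7 + \frac{238 + c s}{4} = -7 + \left(\frac{119}{2} + \frac{c s}{4}\right) = \frac{105}{2} + \frac{c s}{4}$)
$L = 5 \sqrt{8770}$ ($L = \sqrt{104572 + 114678} = \sqrt{219250} = 5 \sqrt{8770} \approx 468.24$)
$\left(n{\left(448,554 \right)} - 420391\right) \left(348921 + L\right) = \left(\left(\frac{105}{2} + \frac{1}{4} \cdot 448 \cdot 554\right) - 420391\right) \left(348921 + 5 \sqrt{8770}\right) = \left(\left(\frac{105}{2} + 62048\right) - 420391\right) \left(348921 + 5 \sqrt{8770}\right) = \left(\frac{124201}{2} - 420391\right) \left(348921 + 5 \sqrt{8770}\right) = - \frac{716581 \left(348921 + 5 \sqrt{8770}\right)}{2} = - \frac{250030159101}{2} - \frac{3582905 \sqrt{8770}}{2}$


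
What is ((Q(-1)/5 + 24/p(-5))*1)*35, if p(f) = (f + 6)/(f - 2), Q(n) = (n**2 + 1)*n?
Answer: -5894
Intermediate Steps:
Q(n) = n*(1 + n**2) (Q(n) = (1 + n**2)*n = n*(1 + n**2))
p(f) = (6 + f)/(-2 + f)
((Q(-1)/5 + 24/p(-5))*1)*35 = (((-1 + (-1)**3)/5 + 24/(((6 - 5)/(-2 - 5))))*1)*35 = (((-1 - 1)*(1/5) + 24/((1/(-7))))*1)*35 = ((-2*1/5 + 24/((-1/7*1)))*1)*35 = ((-2/5 + 24/(-1/7))*1)*35 = ((-2/5 + 24*(-7))*1)*35 = ((-2/5 - 168)*1)*35 = -842/5*1*35 = -842/5*35 = -5894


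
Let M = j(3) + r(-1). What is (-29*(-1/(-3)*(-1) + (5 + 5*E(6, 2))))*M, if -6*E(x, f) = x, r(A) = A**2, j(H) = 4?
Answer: 145/3 ≈ 48.333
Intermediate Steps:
E(x, f) = -x/6
M = 5 (M = 4 + (-1)**2 = 4 + 1 = 5)
(-29*(-1/(-3)*(-1) + (5 + 5*E(6, 2))))*M = -29*(-1/(-3)*(-1) + (5 + 5*(-1/6*6)))*5 = -29*(-1*(-1/3)*(-1) + (5 + 5*(-1)))*5 = -29*((1/3)*(-1) + (5 - 5))*5 = -29*(-1/3 + 0)*5 = -29*(-1/3)*5 = (29/3)*5 = 145/3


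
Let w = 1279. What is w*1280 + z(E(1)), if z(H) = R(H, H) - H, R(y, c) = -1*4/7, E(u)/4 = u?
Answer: 11459808/7 ≈ 1.6371e+6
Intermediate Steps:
E(u) = 4*u
R(y, c) = -4/7 (R(y, c) = -4*1/7 = -4/7)
z(H) = -4/7 - H
w*1280 + z(E(1)) = 1279*1280 + (-4/7 - 4) = 1637120 + (-4/7 - 1*4) = 1637120 + (-4/7 - 4) = 1637120 - 32/7 = 11459808/7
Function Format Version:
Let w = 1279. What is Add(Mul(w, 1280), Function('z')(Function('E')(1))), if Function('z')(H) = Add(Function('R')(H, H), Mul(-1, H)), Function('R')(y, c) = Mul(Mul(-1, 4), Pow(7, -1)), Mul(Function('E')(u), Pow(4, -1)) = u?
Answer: Rational(11459808, 7) ≈ 1.6371e+6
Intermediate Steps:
Function('E')(u) = Mul(4, u)
Function('R')(y, c) = Rational(-4, 7) (Function('R')(y, c) = Mul(-4, Rational(1, 7)) = Rational(-4, 7))
Function('z')(H) = Add(Rational(-4, 7), Mul(-1, H))
Add(Mul(w, 1280), Function('z')(Function('E')(1))) = Add(Mul(1279, 1280), Add(Rational(-4, 7), Mul(-1, Mul(4, 1)))) = Add(1637120, Add(Rational(-4, 7), Mul(-1, 4))) = Add(1637120, Add(Rational(-4, 7), -4)) = Add(1637120, Rational(-32, 7)) = Rational(11459808, 7)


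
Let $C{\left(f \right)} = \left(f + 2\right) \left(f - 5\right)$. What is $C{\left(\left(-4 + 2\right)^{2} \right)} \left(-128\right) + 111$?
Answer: $879$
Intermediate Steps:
$C{\left(f \right)} = \left(-5 + f\right) \left(2 + f\right)$ ($C{\left(f \right)} = \left(2 + f\right) \left(-5 + f\right) = \left(-5 + f\right) \left(2 + f\right)$)
$C{\left(\left(-4 + 2\right)^{2} \right)} \left(-128\right) + 111 = \left(-10 + \left(\left(-4 + 2\right)^{2}\right)^{2} - 3 \left(-4 + 2\right)^{2}\right) \left(-128\right) + 111 = \left(-10 + \left(\left(-2\right)^{2}\right)^{2} - 3 \left(-2\right)^{2}\right) \left(-128\right) + 111 = \left(-10 + 4^{2} - 12\right) \left(-128\right) + 111 = \left(-10 + 16 - 12\right) \left(-128\right) + 111 = \left(-6\right) \left(-128\right) + 111 = 768 + 111 = 879$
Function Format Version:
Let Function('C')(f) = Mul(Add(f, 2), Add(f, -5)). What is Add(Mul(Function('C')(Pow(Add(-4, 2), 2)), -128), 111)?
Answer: 879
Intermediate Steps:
Function('C')(f) = Mul(Add(-5, f), Add(2, f)) (Function('C')(f) = Mul(Add(2, f), Add(-5, f)) = Mul(Add(-5, f), Add(2, f)))
Add(Mul(Function('C')(Pow(Add(-4, 2), 2)), -128), 111) = Add(Mul(Add(-10, Pow(Pow(Add(-4, 2), 2), 2), Mul(-3, Pow(Add(-4, 2), 2))), -128), 111) = Add(Mul(Add(-10, Pow(Pow(-2, 2), 2), Mul(-3, Pow(-2, 2))), -128), 111) = Add(Mul(Add(-10, Pow(4, 2), Mul(-3, 4)), -128), 111) = Add(Mul(Add(-10, 16, -12), -128), 111) = Add(Mul(-6, -128), 111) = Add(768, 111) = 879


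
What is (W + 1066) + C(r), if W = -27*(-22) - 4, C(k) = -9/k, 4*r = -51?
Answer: 28164/17 ≈ 1656.7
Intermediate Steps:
r = -51/4 (r = (¼)*(-51) = -51/4 ≈ -12.750)
W = 590 (W = 594 - 4 = 590)
(W + 1066) + C(r) = (590 + 1066) - 9/(-51/4) = 1656 - 9*(-4/51) = 1656 + 12/17 = 28164/17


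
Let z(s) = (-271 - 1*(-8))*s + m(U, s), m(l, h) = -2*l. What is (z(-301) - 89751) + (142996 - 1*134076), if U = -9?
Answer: -1650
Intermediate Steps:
z(s) = 18 - 263*s (z(s) = (-271 - 1*(-8))*s - 2*(-9) = (-271 + 8)*s + 18 = -263*s + 18 = 18 - 263*s)
(z(-301) - 89751) + (142996 - 1*134076) = ((18 - 263*(-301)) - 89751) + (142996 - 1*134076) = ((18 + 79163) - 89751) + (142996 - 134076) = (79181 - 89751) + 8920 = -10570 + 8920 = -1650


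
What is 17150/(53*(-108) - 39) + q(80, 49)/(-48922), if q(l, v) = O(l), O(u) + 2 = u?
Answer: -419730907/140968743 ≈ -2.9775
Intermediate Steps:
O(u) = -2 + u
q(l, v) = -2 + l
17150/(53*(-108) - 39) + q(80, 49)/(-48922) = 17150/(53*(-108) - 39) + (-2 + 80)/(-48922) = 17150/(-5724 - 39) + 78*(-1/48922) = 17150/(-5763) - 39/24461 = 17150*(-1/5763) - 39/24461 = -17150/5763 - 39/24461 = -419730907/140968743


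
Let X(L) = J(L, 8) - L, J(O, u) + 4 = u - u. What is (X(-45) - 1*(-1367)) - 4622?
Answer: -3214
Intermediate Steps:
J(O, u) = -4 (J(O, u) = -4 + (u - u) = -4 + 0 = -4)
X(L) = -4 - L
(X(-45) - 1*(-1367)) - 4622 = ((-4 - 1*(-45)) - 1*(-1367)) - 4622 = ((-4 + 45) + 1367) - 4622 = (41 + 1367) - 4622 = 1408 - 4622 = -3214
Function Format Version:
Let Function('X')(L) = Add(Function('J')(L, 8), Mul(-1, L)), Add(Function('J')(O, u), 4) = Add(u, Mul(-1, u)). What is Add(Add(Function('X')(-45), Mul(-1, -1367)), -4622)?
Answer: -3214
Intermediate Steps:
Function('J')(O, u) = -4 (Function('J')(O, u) = Add(-4, Add(u, Mul(-1, u))) = Add(-4, 0) = -4)
Function('X')(L) = Add(-4, Mul(-1, L))
Add(Add(Function('X')(-45), Mul(-1, -1367)), -4622) = Add(Add(Add(-4, Mul(-1, -45)), Mul(-1, -1367)), -4622) = Add(Add(Add(-4, 45), 1367), -4622) = Add(Add(41, 1367), -4622) = Add(1408, -4622) = -3214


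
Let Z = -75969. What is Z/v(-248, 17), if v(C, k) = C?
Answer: 75969/248 ≈ 306.33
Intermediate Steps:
Z/v(-248, 17) = -75969/(-248) = -75969*(-1/248) = 75969/248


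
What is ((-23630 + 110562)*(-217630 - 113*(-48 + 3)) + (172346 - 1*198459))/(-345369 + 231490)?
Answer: 18476988053/113879 ≈ 1.6225e+5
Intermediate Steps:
((-23630 + 110562)*(-217630 - 113*(-48 + 3)) + (172346 - 1*198459))/(-345369 + 231490) = (86932*(-217630 - 113*(-45)) + (172346 - 198459))/(-113879) = (86932*(-217630 + 5085) - 26113)*(-1/113879) = (86932*(-212545) - 26113)*(-1/113879) = (-18476961940 - 26113)*(-1/113879) = -18476988053*(-1/113879) = 18476988053/113879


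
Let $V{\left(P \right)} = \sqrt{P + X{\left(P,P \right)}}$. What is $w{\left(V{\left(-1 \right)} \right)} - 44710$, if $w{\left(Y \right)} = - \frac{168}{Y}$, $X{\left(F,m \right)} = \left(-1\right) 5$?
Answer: $-44710 + 28 i \sqrt{6} \approx -44710.0 + 68.586 i$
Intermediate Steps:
$X{\left(F,m \right)} = -5$
$V{\left(P \right)} = \sqrt{-5 + P}$ ($V{\left(P \right)} = \sqrt{P - 5} = \sqrt{-5 + P}$)
$w{\left(V{\left(-1 \right)} \right)} - 44710 = - \frac{168}{\sqrt{-5 - 1}} - 44710 = - \frac{168}{\sqrt{-6}} - 44710 = - \frac{168}{i \sqrt{6}} - 44710 = - 168 \left(- \frac{i \sqrt{6}}{6}\right) - 44710 = 28 i \sqrt{6} - 44710 = -44710 + 28 i \sqrt{6}$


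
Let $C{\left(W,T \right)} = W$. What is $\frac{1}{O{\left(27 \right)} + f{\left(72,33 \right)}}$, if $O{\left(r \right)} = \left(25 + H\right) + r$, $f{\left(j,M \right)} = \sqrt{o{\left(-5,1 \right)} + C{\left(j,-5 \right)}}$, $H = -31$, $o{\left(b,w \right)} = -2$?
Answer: $\frac{3}{53} - \frac{\sqrt{70}}{371} \approx 0.034052$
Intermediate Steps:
$f{\left(j,M \right)} = \sqrt{-2 + j}$
$O{\left(r \right)} = -6 + r$ ($O{\left(r \right)} = \left(25 - 31\right) + r = -6 + r$)
$\frac{1}{O{\left(27 \right)} + f{\left(72,33 \right)}} = \frac{1}{\left(-6 + 27\right) + \sqrt{-2 + 72}} = \frac{1}{21 + \sqrt{70}}$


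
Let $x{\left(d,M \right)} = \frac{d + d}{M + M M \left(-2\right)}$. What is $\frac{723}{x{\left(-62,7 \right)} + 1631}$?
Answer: $\frac{21931}{49515} \approx 0.44292$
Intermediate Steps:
$x{\left(d,M \right)} = \frac{2 d}{M - 2 M^{2}}$ ($x{\left(d,M \right)} = \frac{2 d}{M + M^{2} \left(-2\right)} = \frac{2 d}{M - 2 M^{2}}$)
$\frac{723}{x{\left(-62,7 \right)} + 1631} = \frac{723}{\left(-2\right) \left(-62\right) \frac{1}{7} \frac{1}{-1 + 2 \cdot 7} + 1631} = \frac{723}{\left(-2\right) \left(-62\right) \frac{1}{7} \frac{1}{-1 + 14} + 1631} = \frac{723}{\left(-2\right) \left(-62\right) \frac{1}{7} \cdot \frac{1}{13} + 1631} = \frac{723}{\frac{124}{91} + 1631} = \frac{723}{\frac{148545}{91}} = 723 \cdot \frac{91}{148545} = \frac{21931}{49515}$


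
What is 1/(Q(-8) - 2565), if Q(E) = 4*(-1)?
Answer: -1/2569 ≈ -0.00038926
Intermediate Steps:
Q(E) = -4
1/(Q(-8) - 2565) = 1/(-4 - 2565) = 1/(-2569) = -1/2569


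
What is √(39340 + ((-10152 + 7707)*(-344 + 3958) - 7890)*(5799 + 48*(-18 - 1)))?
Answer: 10*I*√432211751 ≈ 2.079e+5*I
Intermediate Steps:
√(39340 + ((-10152 + 7707)*(-344 + 3958) - 7890)*(5799 + 48*(-18 - 1))) = √(39340 + (-2445*3614 - 7890)*(5799 + 48*(-19))) = √(39340 + (-8836230 - 7890)*(5799 - 912)) = √(39340 - 8844120*4887) = √(39340 - 43221214440) = √(-43221175100) = 10*I*√432211751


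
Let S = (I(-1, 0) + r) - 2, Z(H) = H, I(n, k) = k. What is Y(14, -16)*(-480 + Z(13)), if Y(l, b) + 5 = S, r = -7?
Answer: 6538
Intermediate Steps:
S = -9 (S = (0 - 7) - 2 = -7 - 2 = -9)
Y(l, b) = -14 (Y(l, b) = -5 - 9 = -14)
Y(14, -16)*(-480 + Z(13)) = -14*(-480 + 13) = -14*(-467) = 6538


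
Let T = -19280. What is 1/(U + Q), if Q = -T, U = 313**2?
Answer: 1/117249 ≈ 8.5289e-6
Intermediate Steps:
U = 97969
Q = 19280 (Q = -1*(-19280) = 19280)
1/(U + Q) = 1/(97969 + 19280) = 1/117249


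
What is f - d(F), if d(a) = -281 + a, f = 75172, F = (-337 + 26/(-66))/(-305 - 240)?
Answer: 1357011071/17985 ≈ 75452.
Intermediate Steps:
F = 11134/17985 (F = (-337 + 26*(-1/66))/(-545) = (-337 - 13/33)*(-1/545) = -11134/33*(-1/545) = 11134/17985 ≈ 0.61907)
f - d(F) = 75172 - (-281 + 11134/17985) = 75172 - 1*(-5042651/17985) = 75172 + 5042651/17985 = 1357011071/17985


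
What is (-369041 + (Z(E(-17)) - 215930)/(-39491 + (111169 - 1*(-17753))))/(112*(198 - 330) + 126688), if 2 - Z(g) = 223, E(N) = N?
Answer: -16501960911/5003843312 ≈ -3.2979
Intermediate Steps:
Z(g) = -221 (Z(g) = 2 - 1*223 = 2 - 223 = -221)
(-369041 + (Z(E(-17)) - 215930)/(-39491 + (111169 - 1*(-17753))))/(112*(198 - 330) + 126688) = (-369041 + (-221 - 215930)/(-39491 + (111169 - 1*(-17753))))/(112*(198 - 330) + 126688) = (-369041 - 216151/(-39491 + (111169 + 17753)))/(112*(-132) + 126688) = (-369041 - 216151/(-39491 + 128922))/(-14784 + 126688) = (-369041 - 216151/89431)/111904 = (-369041 - 216151*1/89431)*(1/111904) = (-369041 - 216151/89431)*(1/111904) = -33003921822/89431*1/111904 = -16501960911/5003843312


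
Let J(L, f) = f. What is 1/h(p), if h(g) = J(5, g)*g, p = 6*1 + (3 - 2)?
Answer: 1/49 ≈ 0.020408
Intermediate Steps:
p = 7 (p = 6 + 1 = 7)
h(g) = g² (h(g) = g*g = g²)
1/h(p) = 1/(7²) = 1/49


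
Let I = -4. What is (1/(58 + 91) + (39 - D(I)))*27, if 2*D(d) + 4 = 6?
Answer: 152901/149 ≈ 1026.2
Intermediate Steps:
D(d) = 1 (D(d) = -2 + (½)*6 = -2 + 3 = 1)
(1/(58 + 91) + (39 - D(I)))*27 = (1/(58 + 91) + (39 - 1*1))*27 = (1/149 + (39 - 1))*27 = (1/149 + 38)*27 = (5663/149)*27 = 152901/149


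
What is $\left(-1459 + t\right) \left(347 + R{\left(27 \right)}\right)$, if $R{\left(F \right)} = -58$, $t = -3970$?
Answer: $-1568981$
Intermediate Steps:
$\left(-1459 + t\right) \left(347 + R{\left(27 \right)}\right) = \left(-1459 - 3970\right) \left(347 - 58\right) = \left(-5429\right) 289 = -1568981$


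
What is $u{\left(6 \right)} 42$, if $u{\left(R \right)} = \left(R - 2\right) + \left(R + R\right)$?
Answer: $672$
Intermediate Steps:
$u{\left(R \right)} = -2 + 3 R$ ($u{\left(R \right)} = \left(-2 + R\right) + 2 R = -2 + 3 R$)
$u{\left(6 \right)} 42 = \left(-2 + 3 \cdot 6\right) 42 = \left(-2 + 18\right) 42 = 16 \cdot 42 = 672$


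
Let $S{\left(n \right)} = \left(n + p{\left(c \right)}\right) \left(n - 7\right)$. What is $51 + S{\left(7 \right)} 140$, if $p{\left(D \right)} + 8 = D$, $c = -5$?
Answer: $51$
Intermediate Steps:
$p{\left(D \right)} = -8 + D$
$S{\left(n \right)} = \left(-13 + n\right) \left(-7 + n\right)$ ($S{\left(n \right)} = \left(n - 13\right) \left(n - 7\right) = \left(n - 13\right) \left(-7 + n\right) = \left(-13 + n\right) \left(-7 + n\right)$)
$51 + S{\left(7 \right)} 140 = 51 + \left(91 + 7^{2} - 140\right) 140 = 51 + \left(91 + 49 - 140\right) 140 = 51 + 0 \cdot 140 = 51 + 0 = 51$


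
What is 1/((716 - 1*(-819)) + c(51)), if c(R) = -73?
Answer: 1/1462 ≈ 0.00068399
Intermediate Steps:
1/((716 - 1*(-819)) + c(51)) = 1/((716 - 1*(-819)) - 73) = 1/((716 + 819) - 73) = 1/(1535 - 73) = 1/1462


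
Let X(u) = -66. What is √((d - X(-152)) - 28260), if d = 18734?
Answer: 2*I*√2365 ≈ 97.263*I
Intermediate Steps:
√((d - X(-152)) - 28260) = √((18734 - 1*(-66)) - 28260) = √((18734 + 66) - 28260) = √(18800 - 28260) = √(-9460) = 2*I*√2365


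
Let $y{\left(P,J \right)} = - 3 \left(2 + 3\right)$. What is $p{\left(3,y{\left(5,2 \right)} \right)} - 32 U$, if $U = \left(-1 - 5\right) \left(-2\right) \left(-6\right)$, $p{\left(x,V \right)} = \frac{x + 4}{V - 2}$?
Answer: $\frac{39161}{17} \approx 2303.6$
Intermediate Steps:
$y{\left(P,J \right)} = -15$ ($y{\left(P,J \right)} = \left(-3\right) 5 = -15$)
$p{\left(x,V \right)} = \frac{4 + x}{-2 + V}$
$U = -72$ ($U = \left(-6\right) \left(-2\right) \left(-6\right) = 12 \left(-6\right) = -72$)
$p{\left(3,y{\left(5,2 \right)} \right)} - 32 U = \frac{4 + 3}{-2 - 15} - -2304 = \frac{1}{-17} \cdot 7 + 2304 = \left(- \frac{1}{17}\right) 7 + 2304 = - \frac{7}{17} + 2304 = \frac{39161}{17}$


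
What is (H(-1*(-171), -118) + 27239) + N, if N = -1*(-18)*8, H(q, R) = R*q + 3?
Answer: 7208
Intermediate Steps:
H(q, R) = 3 + R*q
N = 144 (N = 18*8 = 144)
(H(-1*(-171), -118) + 27239) + N = ((3 - (-118)*(-171)) + 27239) + 144 = ((3 - 118*171) + 27239) + 144 = ((3 - 20178) + 27239) + 144 = (-20175 + 27239) + 144 = 7064 + 144 = 7208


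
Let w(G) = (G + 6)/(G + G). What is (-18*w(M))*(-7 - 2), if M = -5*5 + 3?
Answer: 648/11 ≈ 58.909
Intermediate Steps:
M = -22 (M = -25 + 3 = -22)
w(G) = (6 + G)/(2*G) (w(G) = (6 + G)/((2*G)) = (6 + G)*(1/(2*G)) = (6 + G)/(2*G))
(-18*w(M))*(-7 - 2) = (-9*(6 - 22)/(-22))*(-7 - 2) = -9*(-1)*(-16)/22*(-9) = -18*4/11*(-9) = -72/11*(-9) = 648/11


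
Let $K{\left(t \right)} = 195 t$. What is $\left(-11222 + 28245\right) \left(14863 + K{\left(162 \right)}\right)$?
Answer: $790769419$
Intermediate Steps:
$\left(-11222 + 28245\right) \left(14863 + K{\left(162 \right)}\right) = \left(-11222 + 28245\right) \left(14863 + 195 \cdot 162\right) = 17023 \left(14863 + 31590\right) = 17023 \cdot 46453 = 790769419$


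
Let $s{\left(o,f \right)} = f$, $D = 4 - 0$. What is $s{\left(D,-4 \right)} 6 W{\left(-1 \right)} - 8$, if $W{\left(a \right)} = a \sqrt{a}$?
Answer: $-8 + 24 i \approx -8.0 + 24.0 i$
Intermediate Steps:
$D = 4$ ($D = 4 + 0 = 4$)
$W{\left(a \right)} = a^{\frac{3}{2}}$
$s{\left(D,-4 \right)} 6 W{\left(-1 \right)} - 8 = \left(-4\right) 6 \left(-1\right)^{\frac{3}{2}} - 8 = - 24 \left(- i\right) - 8 = 24 i - 8 = -8 + 24 i$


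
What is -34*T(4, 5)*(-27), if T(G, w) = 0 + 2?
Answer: 1836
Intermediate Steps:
T(G, w) = 2
-34*T(4, 5)*(-27) = -34*2*(-27) = -68*(-27) = 1836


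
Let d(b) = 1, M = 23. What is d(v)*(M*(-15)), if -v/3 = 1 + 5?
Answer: -345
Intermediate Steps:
v = -18 (v = -3*(1 + 5) = -3*6 = -18)
d(v)*(M*(-15)) = 1*(23*(-15)) = 1*(-345) = -345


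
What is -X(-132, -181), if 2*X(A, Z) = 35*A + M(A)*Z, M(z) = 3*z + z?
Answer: -45474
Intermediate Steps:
M(z) = 4*z
X(A, Z) = 35*A/2 + 2*A*Z (X(A, Z) = (35*A + (4*A)*Z)/2 = (35*A + 4*A*Z)/2 = 35*A/2 + 2*A*Z)
-X(-132, -181) = -(-132)*(35 + 4*(-181))/2 = -(-132)*(35 - 724)/2 = -(-132)*(-689)/2 = -1*45474 = -45474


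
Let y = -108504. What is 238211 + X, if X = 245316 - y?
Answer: 592031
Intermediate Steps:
X = 353820 (X = 245316 - 1*(-108504) = 245316 + 108504 = 353820)
238211 + X = 238211 + 353820 = 592031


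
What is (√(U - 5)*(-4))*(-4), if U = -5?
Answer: 16*I*√10 ≈ 50.596*I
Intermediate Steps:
(√(U - 5)*(-4))*(-4) = (√(-5 - 5)*(-4))*(-4) = (√(-10)*(-4))*(-4) = ((I*√10)*(-4))*(-4) = -4*I*√10*(-4) = 16*I*√10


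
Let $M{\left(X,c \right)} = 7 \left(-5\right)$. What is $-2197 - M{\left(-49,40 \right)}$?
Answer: $-2162$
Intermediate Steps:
$M{\left(X,c \right)} = -35$
$-2197 - M{\left(-49,40 \right)} = -2197 - -35 = -2197 + 35 = -2162$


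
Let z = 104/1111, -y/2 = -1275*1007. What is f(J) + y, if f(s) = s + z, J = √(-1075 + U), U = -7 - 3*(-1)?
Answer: 2852881454/1111 + I*√1079 ≈ 2.5679e+6 + 32.848*I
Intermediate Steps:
y = 2567850 (y = -(-2550)*1007 = -2*(-1283925) = 2567850)
U = -4 (U = -7 + 3 = -4)
z = 104/1111 (z = 104*(1/1111) = 104/1111 ≈ 0.093609)
J = I*√1079 (J = √(-1075 - 4) = √(-1079) = I*√1079 ≈ 32.848*I)
f(s) = 104/1111 + s (f(s) = s + 104/1111 = 104/1111 + s)
f(J) + y = (104/1111 + I*√1079) + 2567850 = 2852881454/1111 + I*√1079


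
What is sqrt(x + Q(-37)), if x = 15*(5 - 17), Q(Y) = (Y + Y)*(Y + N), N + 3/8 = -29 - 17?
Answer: sqrt(23959)/2 ≈ 77.393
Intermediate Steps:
N = -371/8 (N = -3/8 + (-29 - 17) = -3/8 - 46 = -371/8 ≈ -46.375)
Q(Y) = 2*Y*(-371/8 + Y) (Q(Y) = (Y + Y)*(Y - 371/8) = (2*Y)*(-371/8 + Y) = 2*Y*(-371/8 + Y))
x = -180 (x = 15*(-12) = -180)
sqrt(x + Q(-37)) = sqrt(-180 + (1/4)*(-37)*(-371 + 8*(-37))) = sqrt(-180 + (1/4)*(-37)*(-371 - 296)) = sqrt(-180 + (1/4)*(-37)*(-667)) = sqrt(-180 + 24679/4) = sqrt(23959/4) = sqrt(23959)/2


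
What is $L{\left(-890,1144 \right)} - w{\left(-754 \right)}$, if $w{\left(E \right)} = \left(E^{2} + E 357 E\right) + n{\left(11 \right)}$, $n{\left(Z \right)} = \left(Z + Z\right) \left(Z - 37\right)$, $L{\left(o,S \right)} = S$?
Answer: $-203527012$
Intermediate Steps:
$n{\left(Z \right)} = 2 Z \left(-37 + Z\right)$
$w{\left(E \right)} = -572 + 358 E^{2}$ ($w{\left(E \right)} = \left(E^{2} + E 357 E\right) + 2 \cdot 11 \left(-37 + 11\right) = \left(E^{2} + 357 E E\right) + 2 \cdot 11 \left(-26\right) = \left(E^{2} + 357 E^{2}\right) - 572 = 358 E^{2} - 572 = -572 + 358 E^{2}$)
$L{\left(-890,1144 \right)} - w{\left(-754 \right)} = 1144 - \left(-572 + 358 \left(-754\right)^{2}\right) = 1144 - \left(-572 + 358 \cdot 568516\right) = 1144 - \left(-572 + 203528728\right) = 1144 - 203528156 = -203527012$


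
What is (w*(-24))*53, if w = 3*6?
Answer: -22896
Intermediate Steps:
w = 18
(w*(-24))*53 = (18*(-24))*53 = -432*53 = -22896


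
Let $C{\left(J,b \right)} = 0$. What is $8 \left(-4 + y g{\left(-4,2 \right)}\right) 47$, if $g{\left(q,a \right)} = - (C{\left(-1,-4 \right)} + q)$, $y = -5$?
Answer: $-9024$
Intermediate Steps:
$g{\left(q,a \right)} = - q$ ($g{\left(q,a \right)} = - (0 + q) = - q$)
$8 \left(-4 + y g{\left(-4,2 \right)}\right) 47 = 8 \left(-4 - 5 \left(\left(-1\right) \left(-4\right)\right)\right) 47 = 8 \left(-4 - 20\right) 47 = 8 \left(-24\right) 47 = \left(-192\right) 47 = -9024$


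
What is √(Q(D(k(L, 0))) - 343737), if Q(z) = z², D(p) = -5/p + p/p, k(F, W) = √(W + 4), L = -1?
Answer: 3*I*√152771/2 ≈ 586.29*I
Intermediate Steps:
k(F, W) = √(4 + W)
D(p) = 1 - 5/p (D(p) = -5/p + 1 = 1 - 5/p)
√(Q(D(k(L, 0))) - 343737) = √(((-5 + √(4 + 0))/(√(4 + 0)))² - 343737) = √(((-5 + √4)/(√4))² - 343737) = √(((-5 + 2)/2)² - 343737) = √(((½)*(-3))² - 343737) = √((-3/2)² - 343737) = √(9/4 - 343737) = √(-1374939/4) = 3*I*√152771/2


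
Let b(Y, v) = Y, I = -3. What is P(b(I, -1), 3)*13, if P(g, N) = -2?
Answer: -26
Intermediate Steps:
P(b(I, -1), 3)*13 = -2*13 = -26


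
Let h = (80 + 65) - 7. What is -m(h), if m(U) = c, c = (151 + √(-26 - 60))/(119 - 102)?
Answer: -151/17 - I*√86/17 ≈ -8.8824 - 0.54551*I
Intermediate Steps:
h = 138 (h = 145 - 7 = 138)
c = 151/17 + I*√86/17 (c = (151 + √(-86))/17 = (151 + I*√86)*(1/17) = 151/17 + I*√86/17 ≈ 8.8824 + 0.54551*I)
m(U) = 151/17 + I*√86/17
-m(h) = -(151/17 + I*√86/17) = -151/17 - I*√86/17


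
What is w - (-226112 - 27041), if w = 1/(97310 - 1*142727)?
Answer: 11497449800/45417 ≈ 2.5315e+5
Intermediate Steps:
w = -1/45417 (w = 1/(97310 - 142727) = 1/(-45417) = -1/45417 ≈ -2.2018e-5)
w - (-226112 - 27041) = -1/45417 - (-226112 - 27041) = -1/45417 - 1*(-253153) = -1/45417 + 253153 = 11497449800/45417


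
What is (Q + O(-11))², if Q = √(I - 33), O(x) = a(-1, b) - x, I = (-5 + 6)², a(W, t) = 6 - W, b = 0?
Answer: 292 + 144*I*√2 ≈ 292.0 + 203.65*I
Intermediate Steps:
I = 1 (I = 1² = 1)
O(x) = 7 - x (O(x) = (6 - 1*(-1)) - x = (6 + 1) - x = 7 - x)
Q = 4*I*√2 (Q = √(1 - 33) = √(-32) = 4*I*√2 ≈ 5.6569*I)
(Q + O(-11))² = (4*I*√2 + (7 - 1*(-11)))² = (4*I*√2 + (7 + 11))² = (4*I*√2 + 18)² = (18 + 4*I*√2)²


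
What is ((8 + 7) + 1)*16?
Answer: 256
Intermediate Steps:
((8 + 7) + 1)*16 = (15 + 1)*16 = 16*16 = 256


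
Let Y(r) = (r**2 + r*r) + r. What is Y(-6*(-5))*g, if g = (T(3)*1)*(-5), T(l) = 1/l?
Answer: -3050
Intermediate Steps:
Y(r) = r + 2*r**2 (Y(r) = (r**2 + r**2) + r = 2*r**2 + r = r + 2*r**2)
g = -5/3 (g = (1/3)*(-5) = -5/3 ≈ -1.6667)
Y(-6*(-5))*g = ((-6*(-5))*(1 + 2*(-6*(-5))))*(-5/3) = (30*(1 + 2*30))*(-5/3) = (30*(1 + 60))*(-5/3) = (30*61)*(-5/3) = 1830*(-5/3) = -3050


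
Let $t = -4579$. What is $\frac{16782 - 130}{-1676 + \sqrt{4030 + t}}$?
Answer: $- \frac{27908752}{2809525} - \frac{49956 i \sqrt{61}}{2809525} \approx -9.9336 - 0.13887 i$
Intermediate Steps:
$\frac{16782 - 130}{-1676 + \sqrt{4030 + t}} = \frac{16782 - 130}{-1676 + \sqrt{4030 - 4579}} = \frac{16652}{-1676 + \sqrt{-549}} = \frac{16652}{-1676 + 3 i \sqrt{61}}$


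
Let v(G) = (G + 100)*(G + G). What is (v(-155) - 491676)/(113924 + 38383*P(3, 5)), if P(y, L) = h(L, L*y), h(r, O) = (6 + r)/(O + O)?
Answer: -14238780/3839933 ≈ -3.7081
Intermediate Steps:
h(r, O) = (6 + r)/(2*O) (h(r, O) = (6 + r)/((2*O)) = (6 + r)*(1/(2*O)) = (6 + r)/(2*O))
v(G) = 2*G*(100 + G) (v(G) = (100 + G)*(2*G) = 2*G*(100 + G))
P(y, L) = (6 + L)/(2*L*y) (P(y, L) = (6 + L)/(2*((L*y))) = (1/(L*y))*(6 + L)/2 = (6 + L)/(2*L*y))
(v(-155) - 491676)/(113924 + 38383*P(3, 5)) = (2*(-155)*(100 - 155) - 491676)/(113924 + 38383*((1/2)*(6 + 5)/(5*3))) = (2*(-155)*(-55) - 491676)/(113924 + 38383*((1/2)*(1/5)*(1/3)*11)) = (17050 - 491676)/(113924 + 38383*(11/30)) = -474626/(113924 + 422213/30) = -474626/3839933/30 = -474626*30/3839933 = -14238780/3839933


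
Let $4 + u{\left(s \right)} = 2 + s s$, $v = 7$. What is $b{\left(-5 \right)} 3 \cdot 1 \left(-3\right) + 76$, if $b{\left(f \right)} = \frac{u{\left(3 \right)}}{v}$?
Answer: $67$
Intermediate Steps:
$u{\left(s \right)} = -2 + s^{2}$ ($u{\left(s \right)} = -4 + \left(2 + s s\right) = -4 + \left(2 + s^{2}\right) = -2 + s^{2}$)
$b{\left(f \right)} = 1$ ($b{\left(f \right)} = \frac{-2 + 3^{2}}{7} = \left(-2 + 9\right) \frac{1}{7} = 7 \cdot \frac{1}{7} = 1$)
$b{\left(-5 \right)} 3 \cdot 1 \left(-3\right) + 76 = 1 \cdot 3 \cdot 1 \left(-3\right) + 76 = 1 \cdot 3 \left(-3\right) + 76 = 1 \left(-9\right) + 76 = -9 + 76 = 67$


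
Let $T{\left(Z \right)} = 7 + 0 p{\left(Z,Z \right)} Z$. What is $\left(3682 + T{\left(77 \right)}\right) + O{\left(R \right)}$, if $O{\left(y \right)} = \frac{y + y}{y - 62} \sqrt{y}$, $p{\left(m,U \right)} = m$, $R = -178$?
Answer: $3689 + \frac{89 i \sqrt{178}}{60} \approx 3689.0 + 19.79 i$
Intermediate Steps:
$T{\left(Z \right)} = 7$ ($T{\left(Z \right)} = 7 + 0 Z Z = 7 + 0 Z = 7 + 0 = 7$)
$O{\left(y \right)} = \frac{2 y^{\frac{3}{2}}}{-62 + y}$ ($O{\left(y \right)} = \frac{2 y}{-62 + y} \sqrt{y} = \frac{2 y^{\frac{3}{2}}}{-62 + y}$)
$\left(3682 + T{\left(77 \right)}\right) + O{\left(R \right)} = \left(3682 + 7\right) + \frac{2 \left(-178\right)^{\frac{3}{2}}}{-62 - 178} = 3689 + \frac{2 \left(- 178 i \sqrt{178}\right)}{-240} = 3689 + 2 \left(- 178 i \sqrt{178}\right) \left(- \frac{1}{240}\right) = 3689 + \frac{89 i \sqrt{178}}{60}$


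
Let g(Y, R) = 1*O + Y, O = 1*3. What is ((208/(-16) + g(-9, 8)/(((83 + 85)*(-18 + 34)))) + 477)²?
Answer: 43210352641/200704 ≈ 2.1529e+5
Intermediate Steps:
O = 3
g(Y, R) = 3 + Y (g(Y, R) = 1*3 + Y = 3 + Y)
((208/(-16) + g(-9, 8)/(((83 + 85)*(-18 + 34)))) + 477)² = ((208/(-16) + (3 - 9)/(((83 + 85)*(-18 + 34)))) + 477)² = ((208*(-1/16) - 6/(168*16)) + 477)² = ((-13 - 6/2688) + 477)² = ((-13 - 6*1/2688) + 477)² = ((-13 - 1/448) + 477)² = (-5825/448 + 477)² = (207871/448)² = 43210352641/200704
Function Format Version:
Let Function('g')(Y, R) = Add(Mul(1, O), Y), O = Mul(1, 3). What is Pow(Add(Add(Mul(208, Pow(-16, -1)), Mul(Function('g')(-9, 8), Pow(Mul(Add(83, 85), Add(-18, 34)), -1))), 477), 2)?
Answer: Rational(43210352641, 200704) ≈ 2.1529e+5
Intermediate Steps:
O = 3
Function('g')(Y, R) = Add(3, Y) (Function('g')(Y, R) = Add(Mul(1, 3), Y) = Add(3, Y))
Pow(Add(Add(Mul(208, Pow(-16, -1)), Mul(Function('g')(-9, 8), Pow(Mul(Add(83, 85), Add(-18, 34)), -1))), 477), 2) = Pow(Add(Add(Mul(208, Pow(-16, -1)), Mul(Add(3, -9), Pow(Mul(Add(83, 85), Add(-18, 34)), -1))), 477), 2) = Pow(Add(Add(Mul(208, Rational(-1, 16)), Mul(-6, Pow(Mul(168, 16), -1))), 477), 2) = Pow(Add(Add(-13, Mul(-6, Pow(2688, -1))), 477), 2) = Pow(Add(Add(-13, Mul(-6, Rational(1, 2688))), 477), 2) = Pow(Add(Add(-13, Rational(-1, 448)), 477), 2) = Pow(Add(Rational(-5825, 448), 477), 2) = Pow(Rational(207871, 448), 2) = Rational(43210352641, 200704)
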